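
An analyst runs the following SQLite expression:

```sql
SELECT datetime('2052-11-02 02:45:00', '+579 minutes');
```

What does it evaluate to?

2052-11-02 12:24:00

579 minutes = 9h 39m; +579 minutes from 2052-11-02 02:45:00 is 2052-11-02 12:24:00.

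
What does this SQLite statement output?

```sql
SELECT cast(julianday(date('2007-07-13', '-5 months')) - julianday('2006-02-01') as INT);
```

Adding -5 months to 2007-07-13 gives 2007-02-13.
27 days remain in February 2006 after the 1st (28 − 1).
Full months from March 2006 through January 2007 contribute their day counts.
Then 13 days into February 2007.
Total: 27 + 31 + 30 + 31 + 30 + 31 + 31 + 30 + 31 + 30 + 31 + 31 + 13 = 377.

377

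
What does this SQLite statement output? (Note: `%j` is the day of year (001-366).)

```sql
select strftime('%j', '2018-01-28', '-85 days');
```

308

First apply '-85 days': 2018-01-28 → 2017-11-04.
Day-of-year for 2017-11-04: days since 2017-01-01 inclusive = 308, zero-padded to 308.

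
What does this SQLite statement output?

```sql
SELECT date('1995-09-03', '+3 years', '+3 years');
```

Adding +3 years to 1995-09-03 gives 1998-09-03.
Adding +3 years to 1998-09-03 gives 2001-09-03.

2001-09-03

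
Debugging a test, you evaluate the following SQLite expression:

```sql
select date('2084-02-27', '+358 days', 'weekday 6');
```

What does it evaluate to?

Applying '+358 days' to 2084-02-27: counting 358 days forward gives 2085-02-19.
`weekday 6` advances to the next Saturday; 2085-02-19 is a Monday, so it moves forward to 2085-02-24.

2085-02-24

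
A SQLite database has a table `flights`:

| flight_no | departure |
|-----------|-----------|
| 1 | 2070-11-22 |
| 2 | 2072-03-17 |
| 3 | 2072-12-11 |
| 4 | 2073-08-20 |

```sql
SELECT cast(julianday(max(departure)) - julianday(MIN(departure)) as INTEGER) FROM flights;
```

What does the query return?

1002

MIN = 2070-11-22, MAX = 2073-08-20.
8 days remain in November 2070 after the 22nd (30 − 22).
Full months from December 2070 through July 2073 contribute their day counts.
Then 20 days into August 2073.
Total: 8 + 31 + 31 + 28 + 31 + 30 + 31 + 30 + 31 + 31 + 30 + 31 + 30 + 31 + 31 + 29 + 31 + 30 + 31 + 30 + 31 + 31 + 30 + 31 + 30 + 31 + 31 + 28 + 31 + 30 + 31 + 30 + 31 + 20 = 1002.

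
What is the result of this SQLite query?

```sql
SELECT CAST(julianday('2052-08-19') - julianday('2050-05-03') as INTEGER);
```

839

28 days remain in May 2050 after the 3rd (31 − 3).
Full months from June 2050 through July 2052 contribute their day counts.
Then 19 days into August 2052.
Total: 28 + 30 + 31 + 31 + 30 + 31 + 30 + 31 + 31 + 28 + 31 + 30 + 31 + 30 + 31 + 31 + 30 + 31 + 30 + 31 + 31 + 29 + 31 + 30 + 31 + 30 + 31 + 19 = 839.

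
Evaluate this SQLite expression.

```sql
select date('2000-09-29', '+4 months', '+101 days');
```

Adding +4 months to 2000-09-29 gives 2001-01-29.
Applying '+101 days' to 2001-01-29: counting 101 days forward gives 2001-05-10.

2001-05-10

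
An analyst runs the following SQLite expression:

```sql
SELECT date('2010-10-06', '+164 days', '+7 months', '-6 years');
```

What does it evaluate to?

2005-10-19

Applying '+164 days' to 2010-10-06: counting 164 days forward gives 2011-03-19.
Adding +7 months to 2011-03-19 gives 2011-10-19.
Adding -6 years to 2011-10-19 gives 2005-10-19.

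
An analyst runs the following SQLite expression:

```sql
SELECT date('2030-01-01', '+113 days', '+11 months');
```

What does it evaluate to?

Applying '+113 days' to 2030-01-01: counting 113 days forward gives 2030-04-24.
Adding +11 months to 2030-04-24 gives 2031-03-24.

2031-03-24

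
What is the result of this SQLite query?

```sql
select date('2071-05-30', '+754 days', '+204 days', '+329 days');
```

2074-12-07

Applying '+754 days' to 2071-05-30: counting 754 days forward gives 2073-06-22.
Applying '+204 days' to 2073-06-22: counting 204 days forward gives 2074-01-12.
Applying '+329 days' to 2074-01-12: counting 329 days forward gives 2074-12-07.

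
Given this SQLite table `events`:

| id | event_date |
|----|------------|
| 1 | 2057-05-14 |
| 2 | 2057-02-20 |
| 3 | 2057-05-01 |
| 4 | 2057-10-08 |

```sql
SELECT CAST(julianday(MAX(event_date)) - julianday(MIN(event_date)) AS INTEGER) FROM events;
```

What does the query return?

230

MIN = 2057-02-20, MAX = 2057-10-08.
8 days remain in February 2057 after the 20th (28 − 20).
Full months from March 2057 through September 2057 contribute their day counts.
Then 8 days into October 2057.
Total: 8 + 31 + 30 + 31 + 30 + 31 + 31 + 30 + 8 = 230.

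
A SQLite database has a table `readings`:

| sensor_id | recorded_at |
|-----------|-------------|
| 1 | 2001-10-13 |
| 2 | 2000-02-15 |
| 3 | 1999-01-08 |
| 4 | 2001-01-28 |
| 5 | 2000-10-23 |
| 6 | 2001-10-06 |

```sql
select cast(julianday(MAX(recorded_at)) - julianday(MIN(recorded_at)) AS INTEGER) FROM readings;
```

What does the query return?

1009

MIN = 1999-01-08, MAX = 2001-10-13.
23 days remain in January 1999 after the 8th (31 − 8).
Full months from February 1999 through September 2001 contribute their day counts.
Then 13 days into October 2001.
Total: 23 + 28 + 31 + 30 + 31 + 30 + 31 + 31 + 30 + 31 + 30 + 31 + 31 + 29 + 31 + 30 + 31 + 30 + 31 + 31 + 30 + 31 + 30 + 31 + 31 + 28 + 31 + 30 + 31 + 30 + 31 + 31 + 30 + 13 = 1009.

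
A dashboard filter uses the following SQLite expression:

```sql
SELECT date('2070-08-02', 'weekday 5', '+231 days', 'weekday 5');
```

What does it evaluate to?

`weekday 5` advances to the next Friday; 2070-08-02 is a Saturday, so it moves forward to 2070-08-08.
Applying '+231 days' to 2070-08-08: counting 231 days forward gives 2071-03-27.
`weekday 5` advances to the next Friday; 2071-03-27 is already a Friday, so it stays at 2071-03-27.

2071-03-27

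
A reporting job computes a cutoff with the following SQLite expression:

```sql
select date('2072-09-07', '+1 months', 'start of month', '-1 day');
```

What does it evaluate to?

Adding +1 month to 2072-09-07 gives 2072-10-07.
`start of month` rewinds 2072-10-07 to 2072-10-01.
Going back 1 day from 2072-10-01 reaches 2072-09-30 (last day of September, 30 days).

2072-09-30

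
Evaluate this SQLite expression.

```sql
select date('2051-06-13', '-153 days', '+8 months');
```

2051-09-11

Applying '-153 days' to 2051-06-13: counting 153 days back gives 2051-01-11.
Adding +8 months to 2051-01-11 gives 2051-09-11.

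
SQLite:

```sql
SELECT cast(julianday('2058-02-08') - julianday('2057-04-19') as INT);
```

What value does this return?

295

11 days remain in April 2057 after the 19th (30 − 19).
Full months from May 2057 through January 2058 contribute their day counts.
Then 8 days into February 2058.
Total: 11 + 31 + 30 + 31 + 31 + 30 + 31 + 30 + 31 + 31 + 8 = 295.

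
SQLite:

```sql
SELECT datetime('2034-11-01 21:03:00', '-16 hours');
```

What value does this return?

-16 hours from 2034-11-01 21:03:00 is 2034-11-01 05:03:00.

2034-11-01 05:03:00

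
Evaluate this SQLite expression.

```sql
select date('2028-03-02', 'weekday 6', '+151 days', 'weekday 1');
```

`weekday 6` advances to the next Saturday; 2028-03-02 is a Thursday, so it moves forward to 2028-03-04.
Applying '+151 days' to 2028-03-04: counting 151 days forward gives 2028-08-02.
`weekday 1` advances to the next Monday; 2028-08-02 is a Wednesday, so it moves forward to 2028-08-07.

2028-08-07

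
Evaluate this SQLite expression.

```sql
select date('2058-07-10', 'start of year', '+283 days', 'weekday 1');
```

2058-10-14

`start of year` rewinds 2058-07-10 to 2058-01-01.
Applying '+283 days' to 2058-01-01: counting 283 days forward gives 2058-10-11.
`weekday 1` advances to the next Monday; 2058-10-11 is a Friday, so it moves forward to 2058-10-14.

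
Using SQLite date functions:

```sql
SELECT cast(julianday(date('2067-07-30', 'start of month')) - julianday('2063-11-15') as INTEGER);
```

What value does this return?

1324

`start of month` rewinds 2067-07-30 to 2067-07-01.
15 days remain in November 2063 after the 15th (30 − 15).
Full months from December 2063 through June 2067 contribute their day counts.
Then 1 day into July 2067.
Total: 15 + 31 + 31 + 29 + 31 + 30 + 31 + 30 + 31 + 31 + 30 + 31 + 30 + 31 + 31 + 28 + 31 + 30 + 31 + 30 + 31 + 31 + 30 + 31 + 30 + 31 + 31 + 28 + 31 + 30 + 31 + 30 + 31 + 31 + 30 + 31 + 30 + 31 + 31 + 28 + 31 + 30 + 31 + 30 + 1 = 1324.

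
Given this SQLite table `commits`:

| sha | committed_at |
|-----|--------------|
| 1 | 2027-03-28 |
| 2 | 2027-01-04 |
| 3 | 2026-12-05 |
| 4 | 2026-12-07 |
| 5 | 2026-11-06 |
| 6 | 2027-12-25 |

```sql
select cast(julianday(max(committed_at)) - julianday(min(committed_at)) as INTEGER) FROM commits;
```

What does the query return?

414

MIN = 2026-11-06, MAX = 2027-12-25.
24 days remain in November 2026 after the 6th (30 − 6).
Full months from December 2026 through November 2027 contribute their day counts.
Then 25 days into December 2027.
Total: 24 + 31 + 31 + 28 + 31 + 30 + 31 + 30 + 31 + 31 + 30 + 31 + 30 + 25 = 414.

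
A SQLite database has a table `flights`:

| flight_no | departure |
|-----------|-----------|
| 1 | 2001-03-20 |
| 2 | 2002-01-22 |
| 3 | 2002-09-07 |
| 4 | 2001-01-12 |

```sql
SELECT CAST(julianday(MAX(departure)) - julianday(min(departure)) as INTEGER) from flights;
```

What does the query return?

603

MIN = 2001-01-12, MAX = 2002-09-07.
19 days remain in January 2001 after the 12th (31 − 12).
Full months from February 2001 through August 2002 contribute their day counts.
Then 7 days into September 2002.
Total: 19 + 28 + 31 + 30 + 31 + 30 + 31 + 31 + 30 + 31 + 30 + 31 + 31 + 28 + 31 + 30 + 31 + 30 + 31 + 31 + 7 = 603.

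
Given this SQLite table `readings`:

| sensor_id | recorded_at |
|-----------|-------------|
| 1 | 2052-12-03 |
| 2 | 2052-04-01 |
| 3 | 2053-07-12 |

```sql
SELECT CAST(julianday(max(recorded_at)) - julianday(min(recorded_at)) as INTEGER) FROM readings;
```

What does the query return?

467

MIN = 2052-04-01, MAX = 2053-07-12.
29 days remain in April 2052 after the 1st (30 − 1).
Full months from May 2052 through June 2053 contribute their day counts.
Then 12 days into July 2053.
Total: 29 + 31 + 30 + 31 + 31 + 30 + 31 + 30 + 31 + 31 + 28 + 31 + 30 + 31 + 30 + 12 = 467.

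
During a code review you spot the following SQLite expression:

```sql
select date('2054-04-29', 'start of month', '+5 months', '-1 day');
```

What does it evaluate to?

`start of month` rewinds 2054-04-29 to 2054-04-01.
Adding +5 months to 2054-04-01 gives 2054-09-01.
Going back 1 day from 2054-09-01 reaches 2054-08-31 (last day of August, 31 days).

2054-08-31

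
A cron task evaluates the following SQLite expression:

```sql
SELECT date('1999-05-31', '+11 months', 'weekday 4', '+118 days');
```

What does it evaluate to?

2000-08-30

Adding +11 months to 1999-05-31 targets 2000-04-31. April 2000 has only 30 days, so SQLite normalizes the 1-day overflow forward to 2000-05-01.
`weekday 4` advances to the next Thursday; 2000-05-01 is a Monday, so it moves forward to 2000-05-04.
Applying '+118 days' to 2000-05-04: counting 118 days forward gives 2000-08-30.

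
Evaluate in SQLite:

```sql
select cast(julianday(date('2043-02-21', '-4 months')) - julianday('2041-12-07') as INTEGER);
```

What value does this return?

318

Adding -4 months to 2043-02-21 gives 2042-10-21.
24 days remain in December 2041 after the 7th (31 − 7).
Full months from January 2042 through September 2042 contribute their day counts.
Then 21 days into October 2042.
Total: 24 + 31 + 28 + 31 + 30 + 31 + 30 + 31 + 31 + 30 + 21 = 318.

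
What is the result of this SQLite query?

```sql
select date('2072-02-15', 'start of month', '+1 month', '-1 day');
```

`start of month` rewinds 2072-02-15 to 2072-02-01.
Adding +1 month to 2072-02-01 gives 2072-03-01.
Going back 1 day from 2072-03-01 reaches 2072-02-29 (last day of February, 29 days).

2072-02-29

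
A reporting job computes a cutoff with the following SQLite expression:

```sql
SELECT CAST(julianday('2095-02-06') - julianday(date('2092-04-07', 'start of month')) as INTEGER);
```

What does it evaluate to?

`start of month` rewinds 2092-04-07 to 2092-04-01.
29 days remain in April 2092 after the 1st (30 − 1).
Full months from May 2092 through January 2095 contribute their day counts.
Then 6 days into February 2095.
Total: 29 + 31 + 30 + 31 + 31 + 30 + 31 + 30 + 31 + 31 + 28 + 31 + 30 + 31 + 30 + 31 + 31 + 30 + 31 + 30 + 31 + 31 + 28 + 31 + 30 + 31 + 30 + 31 + 31 + 30 + 31 + 30 + 31 + 31 + 6 = 1041.

1041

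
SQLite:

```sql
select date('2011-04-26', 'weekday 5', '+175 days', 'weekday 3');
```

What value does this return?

2011-10-26

`weekday 5` advances to the next Friday; 2011-04-26 is a Tuesday, so it moves forward to 2011-04-29.
Applying '+175 days' to 2011-04-29: counting 175 days forward gives 2011-10-21.
`weekday 3` advances to the next Wednesday; 2011-10-21 is a Friday, so it moves forward to 2011-10-26.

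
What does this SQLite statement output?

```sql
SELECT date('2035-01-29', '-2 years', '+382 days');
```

Adding -2 years to 2035-01-29 gives 2033-01-29.
Applying '+382 days' to 2033-01-29: counting 382 days forward gives 2034-02-15.

2034-02-15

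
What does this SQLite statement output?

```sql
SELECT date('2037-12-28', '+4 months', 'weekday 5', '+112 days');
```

Adding +4 months to 2037-12-28 gives 2038-04-28.
`weekday 5` advances to the next Friday; 2038-04-28 is a Wednesday, so it moves forward to 2038-04-30.
Applying '+112 days' to 2038-04-30: counting 112 days forward gives 2038-08-20.

2038-08-20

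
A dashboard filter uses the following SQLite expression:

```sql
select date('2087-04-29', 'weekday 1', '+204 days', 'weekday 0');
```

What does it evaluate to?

`weekday 1` advances to the next Monday; 2087-04-29 is a Tuesday, so it moves forward to 2087-05-05.
Applying '+204 days' to 2087-05-05: counting 204 days forward gives 2087-11-25.
`weekday 0` advances to the next Sunday; 2087-11-25 is a Tuesday, so it moves forward to 2087-11-30.

2087-11-30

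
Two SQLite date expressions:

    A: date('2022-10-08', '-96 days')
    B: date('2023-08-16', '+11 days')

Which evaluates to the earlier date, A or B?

A = 2022-07-04.
B = 2023-08-27.
A is earlier.

A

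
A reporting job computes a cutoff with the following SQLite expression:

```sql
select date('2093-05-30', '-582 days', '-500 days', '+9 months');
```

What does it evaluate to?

2091-03-13

Applying '-582 days' to 2093-05-30: counting 582 days back gives 2091-10-26.
Applying '-500 days' to 2091-10-26: counting 500 days back gives 2090-06-13.
Adding +9 months to 2090-06-13 gives 2091-03-13.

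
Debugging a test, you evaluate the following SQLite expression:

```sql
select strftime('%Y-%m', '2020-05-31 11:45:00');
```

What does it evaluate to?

`%Y-%m` extracts the year-month: 2020-05.

2020-05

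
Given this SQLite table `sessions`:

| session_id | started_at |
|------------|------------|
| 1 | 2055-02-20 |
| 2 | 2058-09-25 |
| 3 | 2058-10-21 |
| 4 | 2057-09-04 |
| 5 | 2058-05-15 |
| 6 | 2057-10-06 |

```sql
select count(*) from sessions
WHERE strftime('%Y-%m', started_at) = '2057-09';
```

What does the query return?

1

Rows with year-month 2057-09: 2057-09-04 → 1.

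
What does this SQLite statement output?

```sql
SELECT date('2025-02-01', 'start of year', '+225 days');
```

`start of year` rewinds 2025-02-01 to 2025-01-01.
Applying '+225 days' to 2025-01-01: counting 225 days forward gives 2025-08-14.

2025-08-14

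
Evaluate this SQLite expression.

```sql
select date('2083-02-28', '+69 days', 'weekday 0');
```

2083-05-09

Applying '+69 days' to 2083-02-28: counting 69 days forward gives 2083-05-08.
`weekday 0` advances to the next Sunday; 2083-05-08 is a Saturday, so it moves forward to 2083-05-09.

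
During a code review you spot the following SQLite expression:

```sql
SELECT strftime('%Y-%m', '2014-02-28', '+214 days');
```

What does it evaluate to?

2014-09

First apply '+214 days': 2014-02-28 → 2014-09-30.
`%Y-%m` extracts the year-month: 2014-09.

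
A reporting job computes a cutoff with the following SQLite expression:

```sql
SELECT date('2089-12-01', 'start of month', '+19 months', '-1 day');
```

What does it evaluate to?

2091-06-30

`start of month` rewinds 2089-12-01 to 2089-12-01.
Adding +19 months to 2089-12-01 gives 2091-07-01.
Going back 1 day from 2091-07-01 reaches 2091-06-30 (last day of June, 30 days).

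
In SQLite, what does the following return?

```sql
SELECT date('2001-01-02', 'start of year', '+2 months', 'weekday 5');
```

2001-03-02

`start of year` rewinds 2001-01-02 to 2001-01-01.
Adding +2 months to 2001-01-01 gives 2001-03-01.
`weekday 5` advances to the next Friday; 2001-03-01 is a Thursday, so it moves forward to 2001-03-02.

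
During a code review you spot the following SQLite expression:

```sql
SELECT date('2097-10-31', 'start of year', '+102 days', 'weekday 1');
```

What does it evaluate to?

2097-04-15

`start of year` rewinds 2097-10-31 to 2097-01-01.
Applying '+102 days' to 2097-01-01: counting 102 days forward gives 2097-04-13.
`weekday 1` advances to the next Monday; 2097-04-13 is a Saturday, so it moves forward to 2097-04-15.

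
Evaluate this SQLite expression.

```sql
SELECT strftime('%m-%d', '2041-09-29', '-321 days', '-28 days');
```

First apply '-321 days', '-28 days': 2041-09-29 → 2040-10-15.
`%m-%d` extracts the month-day: 10-15.

10-15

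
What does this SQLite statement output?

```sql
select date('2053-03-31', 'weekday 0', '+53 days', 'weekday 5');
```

`weekday 0` advances to the next Sunday; 2053-03-31 is a Monday, so it moves forward to 2053-04-06.
Applying '+53 days' to 2053-04-06: counting 53 days forward gives 2053-05-29.
`weekday 5` advances to the next Friday; 2053-05-29 is a Thursday, so it moves forward to 2053-05-30.

2053-05-30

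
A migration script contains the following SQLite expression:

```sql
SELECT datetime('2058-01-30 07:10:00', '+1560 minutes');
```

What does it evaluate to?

1560 minutes = 26h 0m; +1560 minutes from 2058-01-30 07:10:00 is 2058-01-31 09:10:00 (crosses midnight).

2058-01-31 09:10:00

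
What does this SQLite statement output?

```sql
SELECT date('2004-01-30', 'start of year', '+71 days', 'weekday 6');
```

2004-03-13

`start of year` rewinds 2004-01-30 to 2004-01-01.
Applying '+71 days' to 2004-01-01: counting 71 days forward gives 2004-03-12.
`weekday 6` advances to the next Saturday; 2004-03-12 is a Friday, so it moves forward to 2004-03-13.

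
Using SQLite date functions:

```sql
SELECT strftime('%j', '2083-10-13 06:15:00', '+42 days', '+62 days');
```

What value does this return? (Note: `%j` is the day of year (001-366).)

025

First apply '+42 days', '+62 days': 2083-10-13 06:15:00 → 2084-01-25 06:15:00.
Day-of-year for 2084-01-25: days since 2084-01-01 inclusive = 25, zero-padded to 025.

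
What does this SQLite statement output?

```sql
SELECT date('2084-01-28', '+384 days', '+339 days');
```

Applying '+384 days' to 2084-01-28: counting 384 days forward gives 2085-02-15.
Applying '+339 days' to 2085-02-15: counting 339 days forward gives 2086-01-20.

2086-01-20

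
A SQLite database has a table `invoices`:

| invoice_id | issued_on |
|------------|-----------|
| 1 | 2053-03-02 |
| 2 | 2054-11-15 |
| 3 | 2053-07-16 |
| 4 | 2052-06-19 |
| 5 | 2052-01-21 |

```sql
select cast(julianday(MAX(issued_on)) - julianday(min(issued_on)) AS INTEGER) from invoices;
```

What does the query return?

1029

MIN = 2052-01-21, MAX = 2054-11-15.
10 days remain in January 2052 after the 21st (31 − 21).
Full months from February 2052 through October 2054 contribute their day counts.
Then 15 days into November 2054.
Total: 10 + 29 + 31 + 30 + 31 + 30 + 31 + 31 + 30 + 31 + 30 + 31 + 31 + 28 + 31 + 30 + 31 + 30 + 31 + 31 + 30 + 31 + 30 + 31 + 31 + 28 + 31 + 30 + 31 + 30 + 31 + 31 + 30 + 31 + 15 = 1029.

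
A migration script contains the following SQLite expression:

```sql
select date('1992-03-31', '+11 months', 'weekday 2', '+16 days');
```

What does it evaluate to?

Adding +11 months to 1992-03-31 targets 1993-02-31. February 1993 has only 28 days, so SQLite normalizes the 3-day overflow forward to 1993-03-03.
`weekday 2` advances to the next Tuesday; 1993-03-03 is a Wednesday, so it moves forward to 1993-03-09.
Advancing 16 more days within March lands on 1993-03-25.

1993-03-25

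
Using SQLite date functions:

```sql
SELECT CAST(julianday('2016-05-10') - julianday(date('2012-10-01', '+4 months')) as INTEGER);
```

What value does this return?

1194

Adding +4 months to 2012-10-01 gives 2013-02-01.
27 days remain in February 2013 after the 1st (28 − 1).
Full months from March 2013 through April 2016 contribute their day counts.
Then 10 days into May 2016.
Total: 27 + 31 + 30 + 31 + 30 + 31 + 31 + 30 + 31 + 30 + 31 + 31 + 28 + 31 + 30 + 31 + 30 + 31 + 31 + 30 + 31 + 30 + 31 + 31 + 28 + 31 + 30 + 31 + 30 + 31 + 31 + 30 + 31 + 30 + 31 + 31 + 29 + 31 + 30 + 10 = 1194.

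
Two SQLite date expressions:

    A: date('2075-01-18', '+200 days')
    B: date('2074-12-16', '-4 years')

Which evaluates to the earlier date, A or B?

A = 2075-08-06.
B = 2070-12-16.
B is earlier.

B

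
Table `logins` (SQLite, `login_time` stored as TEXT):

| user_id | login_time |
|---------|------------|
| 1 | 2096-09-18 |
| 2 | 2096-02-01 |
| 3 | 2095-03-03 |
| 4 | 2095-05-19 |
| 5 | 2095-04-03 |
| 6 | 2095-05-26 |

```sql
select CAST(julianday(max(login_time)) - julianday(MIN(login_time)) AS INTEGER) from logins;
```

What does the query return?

565

MIN = 2095-03-03, MAX = 2096-09-18.
28 days remain in March 2095 after the 3rd (31 − 3).
Full months from April 2095 through August 2096 contribute their day counts.
Then 18 days into September 2096.
Total: 28 + 30 + 31 + 30 + 31 + 31 + 30 + 31 + 30 + 31 + 31 + 29 + 31 + 30 + 31 + 30 + 31 + 31 + 18 = 565.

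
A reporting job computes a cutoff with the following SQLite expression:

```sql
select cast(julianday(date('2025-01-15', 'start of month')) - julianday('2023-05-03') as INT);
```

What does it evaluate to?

609

`start of month` rewinds 2025-01-15 to 2025-01-01.
28 days remain in May 2023 after the 3rd (31 − 3).
Full months from June 2023 through December 2024 contribute their day counts.
Then 1 day into January 2025.
Total: 28 + 30 + 31 + 31 + 30 + 31 + 30 + 31 + 31 + 29 + 31 + 30 + 31 + 30 + 31 + 31 + 30 + 31 + 30 + 31 + 1 = 609.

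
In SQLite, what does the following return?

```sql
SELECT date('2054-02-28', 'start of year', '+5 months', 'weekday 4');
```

2054-06-04

`start of year` rewinds 2054-02-28 to 2054-01-01.
Adding +5 months to 2054-01-01 gives 2054-06-01.
`weekday 4` advances to the next Thursday; 2054-06-01 is a Monday, so it moves forward to 2054-06-04.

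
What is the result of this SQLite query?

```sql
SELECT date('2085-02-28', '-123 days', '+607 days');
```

Applying '-123 days' to 2085-02-28: counting 123 days back gives 2084-10-28.
Applying '+607 days' to 2084-10-28: counting 607 days forward gives 2086-06-27.

2086-06-27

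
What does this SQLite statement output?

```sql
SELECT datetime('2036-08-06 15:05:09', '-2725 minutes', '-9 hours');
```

2036-08-04 08:40:09

2725 minutes = 45h 25m; -2725 minutes from 2036-08-06 15:05:09 is 2036-08-04 17:40:09 (crosses midnight).
-9 hours from 2036-08-04 17:40:09 is 2036-08-04 08:40:09.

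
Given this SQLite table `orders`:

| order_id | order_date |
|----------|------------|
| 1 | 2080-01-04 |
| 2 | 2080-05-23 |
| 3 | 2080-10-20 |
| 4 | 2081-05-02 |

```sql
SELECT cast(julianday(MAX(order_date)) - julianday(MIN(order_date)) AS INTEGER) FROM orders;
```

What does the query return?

MIN = 2080-01-04, MAX = 2081-05-02.
27 days remain in January 2080 after the 4th (31 − 4).
Full months from February 2080 through April 2081 contribute their day counts.
Then 2 days into May 2081.
Total: 27 + 29 + 31 + 30 + 31 + 30 + 31 + 31 + 30 + 31 + 30 + 31 + 31 + 28 + 31 + 30 + 2 = 484.

484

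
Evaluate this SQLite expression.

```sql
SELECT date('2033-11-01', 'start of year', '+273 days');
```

`start of year` rewinds 2033-11-01 to 2033-01-01.
Applying '+273 days' to 2033-01-01: counting 273 days forward gives 2033-10-01.

2033-10-01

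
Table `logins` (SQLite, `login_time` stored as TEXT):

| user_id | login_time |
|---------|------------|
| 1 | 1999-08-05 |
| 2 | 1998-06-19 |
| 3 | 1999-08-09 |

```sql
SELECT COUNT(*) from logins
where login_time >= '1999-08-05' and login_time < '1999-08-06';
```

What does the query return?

Rows in [1999-08-05, 1999-08-06): 1999-08-05 → 1 row.

1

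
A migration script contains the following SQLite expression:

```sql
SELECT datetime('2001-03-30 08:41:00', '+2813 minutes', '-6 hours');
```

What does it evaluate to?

2813 minutes = 46h 53m; +2813 minutes from 2001-03-30 08:41:00 is 2001-04-01 07:34:00 (crosses midnight).
-6 hours from 2001-04-01 07:34:00 is 2001-04-01 01:34:00.

2001-04-01 01:34:00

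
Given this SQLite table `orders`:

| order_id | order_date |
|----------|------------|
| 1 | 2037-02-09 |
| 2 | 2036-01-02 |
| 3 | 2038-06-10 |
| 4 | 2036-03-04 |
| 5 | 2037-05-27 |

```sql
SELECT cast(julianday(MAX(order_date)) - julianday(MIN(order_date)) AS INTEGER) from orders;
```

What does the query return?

MIN = 2036-01-02, MAX = 2038-06-10.
29 days remain in January 2036 after the 2nd (31 − 2).
Full months from February 2036 through May 2038 contribute their day counts.
Then 10 days into June 2038.
Total: 29 + 29 + 31 + 30 + 31 + 30 + 31 + 31 + 30 + 31 + 30 + 31 + 31 + 28 + 31 + 30 + 31 + 30 + 31 + 31 + 30 + 31 + 30 + 31 + 31 + 28 + 31 + 30 + 31 + 10 = 890.

890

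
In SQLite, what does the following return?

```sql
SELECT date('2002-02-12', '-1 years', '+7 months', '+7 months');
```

Adding -1 year to 2002-02-12 gives 2001-02-12.
Adding +7 months to 2001-02-12 gives 2001-09-12.
Adding +7 months to 2001-09-12 gives 2002-04-12.

2002-04-12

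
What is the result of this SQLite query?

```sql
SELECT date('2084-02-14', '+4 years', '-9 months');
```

2087-05-14

Adding +4 years to 2084-02-14 gives 2088-02-14.
Adding -9 months to 2088-02-14 gives 2087-05-14.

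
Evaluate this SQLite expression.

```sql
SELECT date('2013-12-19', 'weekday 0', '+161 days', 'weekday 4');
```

2014-06-05

`weekday 0` advances to the next Sunday; 2013-12-19 is a Thursday, so it moves forward to 2013-12-22.
Applying '+161 days' to 2013-12-22: counting 161 days forward gives 2014-06-01.
`weekday 4` advances to the next Thursday; 2014-06-01 is a Sunday, so it moves forward to 2014-06-05.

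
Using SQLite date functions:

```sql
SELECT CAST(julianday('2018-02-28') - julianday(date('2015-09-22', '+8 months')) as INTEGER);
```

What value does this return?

Adding +8 months to 2015-09-22 gives 2016-05-22.
9 days remain in May 2016 after the 22nd (31 − 22).
Full months from June 2016 through January 2018 contribute their day counts.
Then 28 days into February 2018.
Total: 9 + 30 + 31 + 31 + 30 + 31 + 30 + 31 + 31 + 28 + 31 + 30 + 31 + 30 + 31 + 31 + 30 + 31 + 30 + 31 + 31 + 28 = 647.

647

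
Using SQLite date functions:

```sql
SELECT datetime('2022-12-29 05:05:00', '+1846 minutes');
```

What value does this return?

2022-12-30 11:51:00

1846 minutes = 30h 46m; +1846 minutes from 2022-12-29 05:05:00 is 2022-12-30 11:51:00 (crosses midnight).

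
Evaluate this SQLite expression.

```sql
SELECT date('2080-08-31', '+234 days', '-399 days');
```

Applying '+234 days' to 2080-08-31: counting 234 days forward gives 2081-04-22.
Applying '-399 days' to 2081-04-22: counting 399 days back gives 2080-03-19.

2080-03-19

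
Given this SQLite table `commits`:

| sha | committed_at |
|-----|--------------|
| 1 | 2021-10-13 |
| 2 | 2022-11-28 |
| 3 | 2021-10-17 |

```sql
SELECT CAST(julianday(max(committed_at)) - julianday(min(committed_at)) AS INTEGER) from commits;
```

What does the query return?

411

MIN = 2021-10-13, MAX = 2022-11-28.
18 days remain in October 2021 after the 13th (31 − 13).
Full months from November 2021 through October 2022 contribute their day counts.
Then 28 days into November 2022.
Total: 18 + 30 + 31 + 31 + 28 + 31 + 30 + 31 + 30 + 31 + 31 + 30 + 31 + 28 = 411.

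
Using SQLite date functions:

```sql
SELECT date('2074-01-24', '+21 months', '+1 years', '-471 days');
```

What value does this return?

Adding +21 months to 2074-01-24 gives 2075-10-24.
Adding +1 year to 2075-10-24 gives 2076-10-24.
Applying '-471 days' to 2076-10-24: counting 471 days back gives 2075-07-11.

2075-07-11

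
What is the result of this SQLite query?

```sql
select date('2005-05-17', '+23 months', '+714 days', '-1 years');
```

2008-03-31

Adding +23 months to 2005-05-17 gives 2007-04-17.
Applying '+714 days' to 2007-04-17: counting 714 days forward gives 2009-03-31.
Adding -1 year to 2009-03-31 gives 2008-03-31.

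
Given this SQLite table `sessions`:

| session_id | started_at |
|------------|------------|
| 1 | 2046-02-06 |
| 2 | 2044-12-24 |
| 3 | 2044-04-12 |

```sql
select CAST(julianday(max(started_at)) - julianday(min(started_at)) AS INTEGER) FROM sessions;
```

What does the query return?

MIN = 2044-04-12, MAX = 2046-02-06.
18 days remain in April 2044 after the 12th (30 − 12).
Full months from May 2044 through January 2046 contribute their day counts.
Then 6 days into February 2046.
Total: 18 + 31 + 30 + 31 + 31 + 30 + 31 + 30 + 31 + 31 + 28 + 31 + 30 + 31 + 30 + 31 + 31 + 30 + 31 + 30 + 31 + 31 + 6 = 665.

665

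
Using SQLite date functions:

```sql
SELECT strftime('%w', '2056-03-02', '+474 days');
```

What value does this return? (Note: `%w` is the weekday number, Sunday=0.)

2

First apply '+474 days': 2056-03-02 → 2057-06-19.
2057-06-19 is a Tuesday; with Sunday=0 that is 2.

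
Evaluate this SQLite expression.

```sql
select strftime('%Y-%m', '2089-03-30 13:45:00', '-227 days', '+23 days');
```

First apply '-227 days', '+23 days': 2089-03-30 13:45:00 → 2088-09-07 13:45:00.
`%Y-%m` extracts the year-month: 2088-09.

2088-09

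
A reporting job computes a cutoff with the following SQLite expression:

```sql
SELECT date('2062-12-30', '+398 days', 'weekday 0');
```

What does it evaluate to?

Applying '+398 days' to 2062-12-30: counting 398 days forward gives 2064-02-01.
`weekday 0` advances to the next Sunday; 2064-02-01 is a Friday, so it moves forward to 2064-02-03.

2064-02-03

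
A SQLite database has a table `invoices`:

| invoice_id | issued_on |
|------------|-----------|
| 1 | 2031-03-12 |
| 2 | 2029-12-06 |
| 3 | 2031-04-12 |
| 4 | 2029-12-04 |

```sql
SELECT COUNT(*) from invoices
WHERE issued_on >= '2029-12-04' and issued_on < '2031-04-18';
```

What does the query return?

4

Rows in [2029-12-04, 2031-04-18): 2031-03-12, 2029-12-06, 2031-04-12, 2029-12-04 → 4 rows.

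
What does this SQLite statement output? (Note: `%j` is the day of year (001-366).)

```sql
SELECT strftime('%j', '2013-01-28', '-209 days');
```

First apply '-209 days': 2013-01-28 → 2012-07-03.
Day-of-year for 2012-07-03: days since 2012-01-01 inclusive = 185, zero-padded to 185.

185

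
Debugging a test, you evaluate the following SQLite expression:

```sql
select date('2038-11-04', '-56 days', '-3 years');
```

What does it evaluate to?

2035-09-09

Applying '-56 days' to 2038-11-04: counting 56 days back gives 2038-09-09.
Adding -3 years to 2038-09-09 gives 2035-09-09.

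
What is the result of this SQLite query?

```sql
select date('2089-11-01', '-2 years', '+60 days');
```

Adding -2 years to 2089-11-01 gives 2087-11-01.
Applying '+60 days' to 2087-11-01: counting 60 days forward gives 2087-12-31.

2087-12-31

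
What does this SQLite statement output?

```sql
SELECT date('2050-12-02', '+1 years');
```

2051-12-02

Adding +1 year to 2050-12-02 gives 2051-12-02.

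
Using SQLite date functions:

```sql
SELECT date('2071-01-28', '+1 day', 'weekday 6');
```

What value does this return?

Advancing 1 more day within January lands on 2071-01-29.
`weekday 6` advances to the next Saturday; 2071-01-29 is a Thursday, so it moves forward to 2071-01-31.

2071-01-31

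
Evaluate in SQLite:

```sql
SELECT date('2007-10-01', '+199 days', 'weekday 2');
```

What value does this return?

2008-04-22

Applying '+199 days' to 2007-10-01: counting 199 days forward gives 2008-04-17.
`weekday 2` advances to the next Tuesday; 2008-04-17 is a Thursday, so it moves forward to 2008-04-22.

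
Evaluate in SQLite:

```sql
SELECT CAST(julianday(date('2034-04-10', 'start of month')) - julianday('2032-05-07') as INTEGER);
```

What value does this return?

694

`start of month` rewinds 2034-04-10 to 2034-04-01.
24 days remain in May 2032 after the 7th (31 − 7).
Full months from June 2032 through March 2034 contribute their day counts.
Then 1 day into April 2034.
Total: 24 + 30 + 31 + 31 + 30 + 31 + 30 + 31 + 31 + 28 + 31 + 30 + 31 + 30 + 31 + 31 + 30 + 31 + 30 + 31 + 31 + 28 + 31 + 1 = 694.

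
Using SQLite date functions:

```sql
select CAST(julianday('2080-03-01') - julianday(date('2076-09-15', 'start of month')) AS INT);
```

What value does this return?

`start of month` rewinds 2076-09-15 to 2076-09-01.
29 days remain in September 2076 after the 1st (30 − 1).
Full months from October 2076 through February 2080 contribute their day counts.
Then 1 day into March 2080.
Total: 29 + 31 + 30 + 31 + 31 + 28 + 31 + 30 + 31 + 30 + 31 + 31 + 30 + 31 + 30 + 31 + 31 + 28 + 31 + 30 + 31 + 30 + 31 + 31 + 30 + 31 + 30 + 31 + 31 + 28 + 31 + 30 + 31 + 30 + 31 + 31 + 30 + 31 + 30 + 31 + 31 + 29 + 1 = 1277.

1277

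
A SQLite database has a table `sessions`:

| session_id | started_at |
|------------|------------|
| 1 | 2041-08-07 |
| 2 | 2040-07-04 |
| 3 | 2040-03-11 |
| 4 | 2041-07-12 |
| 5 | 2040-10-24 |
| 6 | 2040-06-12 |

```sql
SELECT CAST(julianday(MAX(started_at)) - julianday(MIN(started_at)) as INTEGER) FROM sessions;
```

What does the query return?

MIN = 2040-03-11, MAX = 2041-08-07.
20 days remain in March 2040 after the 11th (31 − 11).
Full months from April 2040 through July 2041 contribute their day counts.
Then 7 days into August 2041.
Total: 20 + 30 + 31 + 30 + 31 + 31 + 30 + 31 + 30 + 31 + 31 + 28 + 31 + 30 + 31 + 30 + 31 + 7 = 514.

514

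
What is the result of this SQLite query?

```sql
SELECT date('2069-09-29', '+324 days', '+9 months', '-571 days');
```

Applying '+324 days' to 2069-09-29: counting 324 days forward gives 2070-08-19.
Adding +9 months to 2070-08-19 gives 2071-05-19.
Applying '-571 days' to 2071-05-19: counting 571 days back gives 2069-10-25.

2069-10-25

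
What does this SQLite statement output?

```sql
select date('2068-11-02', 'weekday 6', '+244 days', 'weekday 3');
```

`weekday 6` advances to the next Saturday; 2068-11-02 is a Friday, so it moves forward to 2068-11-03.
Applying '+244 days' to 2068-11-03: counting 244 days forward gives 2069-07-05.
`weekday 3` advances to the next Wednesday; 2069-07-05 is a Friday, so it moves forward to 2069-07-10.

2069-07-10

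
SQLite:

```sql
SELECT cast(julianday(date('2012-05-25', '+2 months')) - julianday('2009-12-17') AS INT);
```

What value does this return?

951

Adding +2 months to 2012-05-25 gives 2012-07-25.
14 days remain in December 2009 after the 17th (31 − 17).
Full months from January 2010 through June 2012 contribute their day counts.
Then 25 days into July 2012.
Total: 14 + 31 + 28 + 31 + 30 + 31 + 30 + 31 + 31 + 30 + 31 + 30 + 31 + 31 + 28 + 31 + 30 + 31 + 30 + 31 + 31 + 30 + 31 + 30 + 31 + 31 + 29 + 31 + 30 + 31 + 30 + 25 = 951.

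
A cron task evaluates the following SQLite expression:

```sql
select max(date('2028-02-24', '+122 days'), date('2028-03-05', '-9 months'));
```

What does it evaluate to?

2028-06-25

date('2028-02-24', '+122 days') → 2028-06-25.
date('2028-03-05', '-9 months') → 2027-06-05.
Later of the two is 2028-06-25.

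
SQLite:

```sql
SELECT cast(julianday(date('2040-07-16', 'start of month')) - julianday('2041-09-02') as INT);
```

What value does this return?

`start of month` rewinds 2040-07-16 to 2040-07-01.
30 days remain in July 2040 after the 1st (31 − 1).
Full months from August 2040 through August 2041 contribute their day counts.
Then 2 days into September 2041.
Total: 30 + 31 + 30 + 31 + 30 + 31 + 31 + 28 + 31 + 30 + 31 + 30 + 31 + 31 + 2 = 428.
The subtraction is earlier − later, so the result is −428 → -428.

-428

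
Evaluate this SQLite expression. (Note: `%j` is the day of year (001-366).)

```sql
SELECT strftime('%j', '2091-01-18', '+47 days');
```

065

First apply '+47 days': 2091-01-18 → 2091-03-06.
Day-of-year for 2091-03-06: days since 2091-01-01 inclusive = 65, zero-padded to 065.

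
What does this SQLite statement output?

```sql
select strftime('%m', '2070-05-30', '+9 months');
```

03

First apply '+9 months': 2070-05-30 → 2071-03-02.
`%m` extracts the 2-digit month (01-12): 03.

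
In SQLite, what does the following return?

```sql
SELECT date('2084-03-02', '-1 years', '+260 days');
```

Adding -1 year to 2084-03-02 gives 2083-03-02.
Applying '+260 days' to 2083-03-02: counting 260 days forward gives 2083-11-17.

2083-11-17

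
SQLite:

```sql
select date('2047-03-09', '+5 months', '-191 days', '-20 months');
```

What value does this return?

Adding +5 months to 2047-03-09 gives 2047-08-09.
Applying '-191 days' to 2047-08-09: counting 191 days back gives 2047-01-30.
Adding -20 months to 2047-01-30 gives 2045-05-30.

2045-05-30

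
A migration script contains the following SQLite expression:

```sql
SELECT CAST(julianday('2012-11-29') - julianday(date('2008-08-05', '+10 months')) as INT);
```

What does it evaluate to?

1273

Adding +10 months to 2008-08-05 gives 2009-06-05.
25 days remain in June 2009 after the 5th (30 − 5).
Full months from July 2009 through October 2012 contribute their day counts.
Then 29 days into November 2012.
Total: 25 + 31 + 31 + 30 + 31 + 30 + 31 + 31 + 28 + 31 + 30 + 31 + 30 + 31 + 31 + 30 + 31 + 30 + 31 + 31 + 28 + 31 + 30 + 31 + 30 + 31 + 31 + 30 + 31 + 30 + 31 + 31 + 29 + 31 + 30 + 31 + 30 + 31 + 31 + 30 + 31 + 29 = 1273.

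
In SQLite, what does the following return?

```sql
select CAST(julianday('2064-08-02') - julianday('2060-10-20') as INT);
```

11 days remain in October 2060 after the 20th (31 − 20).
Full months from November 2060 through July 2064 contribute their day counts.
Then 2 days into August 2064.
Total: 11 + 30 + 31 + 31 + 28 + 31 + 30 + 31 + 30 + 31 + 31 + 30 + 31 + 30 + 31 + 31 + 28 + 31 + 30 + 31 + 30 + 31 + 31 + 30 + 31 + 30 + 31 + 31 + 28 + 31 + 30 + 31 + 30 + 31 + 31 + 30 + 31 + 30 + 31 + 31 + 29 + 31 + 30 + 31 + 30 + 31 + 2 = 1382.

1382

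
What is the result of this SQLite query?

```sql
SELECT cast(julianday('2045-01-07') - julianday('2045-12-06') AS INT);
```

-333

24 days remain in January 2045 after the 7th (31 − 7).
Full months from February 2045 through November 2045 contribute their day counts.
Then 6 days into December 2045.
Total: 24 + 28 + 31 + 30 + 31 + 30 + 31 + 31 + 30 + 31 + 30 + 6 = 333.
The subtraction is earlier − later, so the result is −333 → -333.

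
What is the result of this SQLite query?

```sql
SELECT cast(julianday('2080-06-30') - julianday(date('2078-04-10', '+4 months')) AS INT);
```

690

Adding +4 months to 2078-04-10 gives 2078-08-10.
21 days remain in August 2078 after the 10th (31 − 10).
Full months from September 2078 through May 2080 contribute their day counts.
Then 30 days into June 2080.
Total: 21 + 30 + 31 + 30 + 31 + 31 + 28 + 31 + 30 + 31 + 30 + 31 + 31 + 30 + 31 + 30 + 31 + 31 + 29 + 31 + 30 + 31 + 30 = 690.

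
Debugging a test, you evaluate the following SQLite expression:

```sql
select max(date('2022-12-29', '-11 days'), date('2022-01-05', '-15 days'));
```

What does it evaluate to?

2022-12-18

date('2022-12-29', '-11 days') → 2022-12-18.
date('2022-01-05', '-15 days') → 2021-12-21.
Later of the two is 2022-12-18.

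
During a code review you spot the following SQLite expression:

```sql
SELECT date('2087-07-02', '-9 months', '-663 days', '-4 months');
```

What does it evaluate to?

Adding -9 months to 2087-07-02 gives 2086-10-02.
Applying '-663 days' to 2086-10-02: counting 663 days back gives 2084-12-08.
Adding -4 months to 2084-12-08 gives 2084-08-08.

2084-08-08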